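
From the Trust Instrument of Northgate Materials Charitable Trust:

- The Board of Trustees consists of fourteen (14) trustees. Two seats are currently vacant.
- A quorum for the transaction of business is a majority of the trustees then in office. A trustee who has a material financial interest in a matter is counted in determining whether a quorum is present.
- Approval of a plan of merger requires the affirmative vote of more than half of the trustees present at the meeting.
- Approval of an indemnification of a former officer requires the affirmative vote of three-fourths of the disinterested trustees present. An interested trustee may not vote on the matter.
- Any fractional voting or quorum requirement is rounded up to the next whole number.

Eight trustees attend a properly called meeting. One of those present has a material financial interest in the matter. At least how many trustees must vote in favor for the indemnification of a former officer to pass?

6

The indemnification of a former officer requires three-fourths of the disinterested trustees present (8 − 1 = 7).
3/4 of 7 = 5.25, rounded up to 6.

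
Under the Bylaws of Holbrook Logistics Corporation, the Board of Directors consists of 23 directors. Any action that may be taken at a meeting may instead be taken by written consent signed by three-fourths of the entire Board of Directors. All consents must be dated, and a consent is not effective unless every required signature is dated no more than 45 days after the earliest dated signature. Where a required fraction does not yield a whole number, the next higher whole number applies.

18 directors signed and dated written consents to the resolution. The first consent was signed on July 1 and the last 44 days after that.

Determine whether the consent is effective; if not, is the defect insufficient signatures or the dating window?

Signatures required: three-fourths of 23 — 3/4 of 23 = 17.25, rounded up to 18, so 18 needed; 18 signed. Sufficient.
Dating window: the latest signature is 44 days after the earliest; the limit is 45 days. Within the window.

Effective — both the signature and dating-window requirements are satisfied.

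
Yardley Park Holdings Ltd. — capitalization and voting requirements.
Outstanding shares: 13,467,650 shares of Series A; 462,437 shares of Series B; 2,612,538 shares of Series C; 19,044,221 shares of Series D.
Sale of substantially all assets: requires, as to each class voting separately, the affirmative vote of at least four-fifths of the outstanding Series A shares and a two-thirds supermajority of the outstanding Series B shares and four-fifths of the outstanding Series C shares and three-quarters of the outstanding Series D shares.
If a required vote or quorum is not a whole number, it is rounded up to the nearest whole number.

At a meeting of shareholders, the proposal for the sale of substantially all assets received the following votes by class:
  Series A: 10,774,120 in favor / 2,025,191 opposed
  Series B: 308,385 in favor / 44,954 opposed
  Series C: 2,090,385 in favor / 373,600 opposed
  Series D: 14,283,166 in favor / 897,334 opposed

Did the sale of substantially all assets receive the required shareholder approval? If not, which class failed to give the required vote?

Series A: 4/5 of 13467650 = 10774120; 10,774,120 required, 10,774,120 in favor — approved.
Series B: 2/3 of 462437 = 308291.33, rounded up to 308292; 308,292 required, 308,385 in favor — approved.
Series C: 4/5 of 2612538 = 2090030.40, rounded up to 2090031; 2,090,031 required, 2,090,385 in favor — approved.
Series D: 3/4 of 19044221 = 14283165.75, rounded up to 14283166; 14,283,166 required, 14,283,166 in favor — approved.

Approved — every class gave the required vote.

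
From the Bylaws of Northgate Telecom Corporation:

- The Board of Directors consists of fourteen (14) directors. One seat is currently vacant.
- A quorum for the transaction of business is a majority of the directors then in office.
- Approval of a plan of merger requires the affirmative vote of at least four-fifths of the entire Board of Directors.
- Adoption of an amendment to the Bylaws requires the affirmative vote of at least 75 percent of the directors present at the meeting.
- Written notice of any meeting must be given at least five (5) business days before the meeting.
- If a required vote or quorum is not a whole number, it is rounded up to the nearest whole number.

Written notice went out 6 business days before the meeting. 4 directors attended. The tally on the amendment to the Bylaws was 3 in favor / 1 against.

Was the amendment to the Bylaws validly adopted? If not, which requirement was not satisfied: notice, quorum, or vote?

Notice: 6 business days given; 5 required (6 ≥ 5). Satisfied.
Quorum: 4 present; quorum is 7. Not satisfied.
Vote: the amendment to the Bylaws requires three-fourths of the directors present (4). 3/4 of 4 = 3, so 3 affirmative votes are needed; 3 voted in favor. Satisfied. (Moot — without a quorum no business can be validly transacted.)

Invalid — quorum requirement not satisfied.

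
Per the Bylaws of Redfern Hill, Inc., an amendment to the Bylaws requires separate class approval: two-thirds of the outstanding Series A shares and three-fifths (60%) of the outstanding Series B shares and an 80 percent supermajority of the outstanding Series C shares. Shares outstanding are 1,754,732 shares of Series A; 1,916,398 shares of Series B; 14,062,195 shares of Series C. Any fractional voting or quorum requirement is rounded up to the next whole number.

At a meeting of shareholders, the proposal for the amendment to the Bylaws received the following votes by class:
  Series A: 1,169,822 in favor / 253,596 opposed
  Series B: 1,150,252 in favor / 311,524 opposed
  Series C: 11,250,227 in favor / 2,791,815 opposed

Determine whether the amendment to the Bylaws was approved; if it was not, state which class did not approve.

Approved — every class gave the required vote.

Series A: 2/3 of 1754732 = 1169821.33, rounded up to 1169822; 1,169,822 required, 1,169,822 in favor — approved.
Series B: 3/5 of 1916398 = 1149838.80, rounded up to 1149839; 1,149,839 required, 1,150,252 in favor — approved.
Series C: 4/5 of 14062195 = 11249756; 11,249,756 required, 11,250,227 in favor — approved.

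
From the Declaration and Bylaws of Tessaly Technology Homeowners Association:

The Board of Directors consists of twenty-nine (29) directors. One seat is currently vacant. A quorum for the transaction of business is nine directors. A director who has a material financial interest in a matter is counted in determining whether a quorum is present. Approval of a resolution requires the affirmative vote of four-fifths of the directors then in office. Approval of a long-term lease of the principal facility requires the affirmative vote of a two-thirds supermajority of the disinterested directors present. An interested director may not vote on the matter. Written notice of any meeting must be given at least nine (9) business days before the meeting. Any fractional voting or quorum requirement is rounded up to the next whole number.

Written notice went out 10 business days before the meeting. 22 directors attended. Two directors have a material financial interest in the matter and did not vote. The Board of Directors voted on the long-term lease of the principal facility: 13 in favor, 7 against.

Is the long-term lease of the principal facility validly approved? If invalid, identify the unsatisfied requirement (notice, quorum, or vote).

Invalid — vote requirement not satisfied.

Notice: 10 business days given; 9 required (10 ≥ 9). Satisfied.
Quorum: 22 present (interested directors count toward quorum); quorum is 9. Satisfied.
Vote: the long-term lease of the principal facility requires two-thirds of the disinterested directors present (22 − 2 = 20). 2/3 of 20 = 13.33, rounded up to 14, so 14 affirmative votes are needed; 13 voted in favor. Not satisfied.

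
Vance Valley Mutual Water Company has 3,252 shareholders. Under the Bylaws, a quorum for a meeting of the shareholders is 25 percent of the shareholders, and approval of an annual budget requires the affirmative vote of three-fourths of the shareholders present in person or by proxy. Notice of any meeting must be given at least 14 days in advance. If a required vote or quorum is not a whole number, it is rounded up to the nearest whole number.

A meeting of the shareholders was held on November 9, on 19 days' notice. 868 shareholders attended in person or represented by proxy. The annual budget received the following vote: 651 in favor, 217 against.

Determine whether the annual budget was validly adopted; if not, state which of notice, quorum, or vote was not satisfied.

Notice: 19 days given; 14 required. Satisfied.
Quorum: 25% of 3,252 = 813; 868 present. Satisfied.
Vote: requires three-fourths of those present (868); 3/4 of 868 = 651, so 651 needed; 651 in favor. Satisfied.

Valid — all requirements satisfied.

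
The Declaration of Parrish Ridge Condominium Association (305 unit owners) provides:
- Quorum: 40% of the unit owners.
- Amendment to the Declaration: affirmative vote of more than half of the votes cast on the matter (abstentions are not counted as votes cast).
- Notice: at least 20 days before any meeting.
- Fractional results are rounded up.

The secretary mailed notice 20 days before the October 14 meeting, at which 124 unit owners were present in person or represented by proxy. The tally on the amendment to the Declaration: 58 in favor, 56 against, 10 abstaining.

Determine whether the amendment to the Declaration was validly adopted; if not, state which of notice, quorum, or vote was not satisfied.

Valid — all requirements satisfied.

Notice: 20 days given; 20 required. Satisfied.
Quorum: 40% of 305 = 122; 124 present. Satisfied.
Vote: requires a majority of the votes cast (124 − 10 abstaining = 114); a majority of 114 is 58, so 58 needed; 58 in favor. Satisfied.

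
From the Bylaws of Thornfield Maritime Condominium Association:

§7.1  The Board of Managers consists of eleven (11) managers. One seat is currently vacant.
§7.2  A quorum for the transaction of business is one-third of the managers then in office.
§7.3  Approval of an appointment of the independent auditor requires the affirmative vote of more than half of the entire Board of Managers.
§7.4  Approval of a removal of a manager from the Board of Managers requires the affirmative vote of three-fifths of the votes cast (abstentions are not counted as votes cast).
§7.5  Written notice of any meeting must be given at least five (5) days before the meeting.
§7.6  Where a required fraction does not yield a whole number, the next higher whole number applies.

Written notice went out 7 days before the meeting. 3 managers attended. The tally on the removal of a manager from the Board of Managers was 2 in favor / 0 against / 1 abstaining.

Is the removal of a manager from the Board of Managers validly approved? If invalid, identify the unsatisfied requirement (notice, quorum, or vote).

Notice: 7 days given; 5 required (7 ≥ 5). Satisfied.
Quorum: 3 present; quorum is 4. Not satisfied.
Vote: the removal of a manager from the Board of Managers requires three-fifths of the votes cast (3 present − 1 abstaining = 2). 3/5 of 2 = 1.20, rounded up to 2, so 2 affirmative votes are needed; 2 voted in favor. Satisfied. (Moot — without a quorum no business can be validly transacted.)

Invalid — quorum requirement not satisfied.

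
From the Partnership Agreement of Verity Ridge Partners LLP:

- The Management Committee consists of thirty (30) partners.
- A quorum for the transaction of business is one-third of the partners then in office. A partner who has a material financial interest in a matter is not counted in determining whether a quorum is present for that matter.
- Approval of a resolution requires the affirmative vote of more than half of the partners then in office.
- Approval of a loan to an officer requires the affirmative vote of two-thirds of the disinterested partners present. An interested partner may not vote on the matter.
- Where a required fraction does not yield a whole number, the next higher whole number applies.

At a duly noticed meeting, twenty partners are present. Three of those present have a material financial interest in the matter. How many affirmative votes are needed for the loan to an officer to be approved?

12

The loan to an officer requires two-thirds of the disinterested partners present (20 − 3 = 17).
2/3 of 17 = 11.33, rounded up to 12.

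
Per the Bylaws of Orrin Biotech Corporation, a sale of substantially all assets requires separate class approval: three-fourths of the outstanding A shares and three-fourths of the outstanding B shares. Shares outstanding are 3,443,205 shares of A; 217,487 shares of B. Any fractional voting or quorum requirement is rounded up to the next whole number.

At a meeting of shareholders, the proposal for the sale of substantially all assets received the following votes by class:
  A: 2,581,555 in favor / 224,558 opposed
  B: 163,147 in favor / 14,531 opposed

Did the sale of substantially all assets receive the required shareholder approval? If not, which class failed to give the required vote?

Not approved — the A shares did not give the required vote.

A: 3/4 of 3443205 = 2582403.75, rounded up to 2582404; 2,582,404 required, 2,581,555 in favor — not approved.
B: 3/4 of 217487 = 163115.25, rounded up to 163116; 163,116 required, 163,147 in favor — approved.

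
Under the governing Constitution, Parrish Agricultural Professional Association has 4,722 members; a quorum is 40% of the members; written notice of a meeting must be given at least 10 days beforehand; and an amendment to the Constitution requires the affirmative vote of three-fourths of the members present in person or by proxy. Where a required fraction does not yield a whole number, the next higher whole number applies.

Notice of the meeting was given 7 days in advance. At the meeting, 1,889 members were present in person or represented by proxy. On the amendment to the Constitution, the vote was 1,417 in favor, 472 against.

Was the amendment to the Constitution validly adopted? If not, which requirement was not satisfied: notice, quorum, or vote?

Notice: 7 days given; 10 required. Not satisfied.
Quorum: 40% of 4,722 = 1,888.80, rounded up to 1,889; 1,889 present. Satisfied.
Vote: requires three-fourths of those present (1,889); 3/4 of 1889 = 1416.75, rounded up to 1417, so 1,417 needed; 1,417 in favor. Satisfied.

Invalid — notice requirement not satisfied.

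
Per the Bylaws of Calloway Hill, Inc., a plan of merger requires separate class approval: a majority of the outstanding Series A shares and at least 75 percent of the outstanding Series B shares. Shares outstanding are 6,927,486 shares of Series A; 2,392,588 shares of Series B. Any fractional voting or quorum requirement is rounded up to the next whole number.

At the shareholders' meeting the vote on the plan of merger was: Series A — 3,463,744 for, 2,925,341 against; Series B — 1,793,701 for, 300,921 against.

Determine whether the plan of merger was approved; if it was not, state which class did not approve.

Series A: a majority of 6927486 is 3463744; 3,463,744 required, 3,463,744 in favor — approved.
Series B: 3/4 of 2392588 = 1794441; 1,794,441 required, 1,793,701 in favor — not approved.

Not approved — the Series B shares did not give the required vote.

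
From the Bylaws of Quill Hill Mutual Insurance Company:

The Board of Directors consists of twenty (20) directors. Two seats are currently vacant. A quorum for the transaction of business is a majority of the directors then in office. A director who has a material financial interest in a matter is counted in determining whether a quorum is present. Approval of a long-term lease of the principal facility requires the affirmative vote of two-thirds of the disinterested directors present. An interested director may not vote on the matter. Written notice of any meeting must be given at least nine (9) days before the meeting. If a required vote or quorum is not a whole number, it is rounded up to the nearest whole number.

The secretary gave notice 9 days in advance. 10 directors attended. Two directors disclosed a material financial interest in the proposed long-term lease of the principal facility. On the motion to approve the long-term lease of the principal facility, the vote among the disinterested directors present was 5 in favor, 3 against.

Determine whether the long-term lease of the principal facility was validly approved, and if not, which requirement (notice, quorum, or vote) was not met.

Notice: 9 days given; 9 required (9 ≥ 9). Satisfied.
Quorum: 10 present (interested directors count toward quorum); quorum is 10. Satisfied.
Vote: the long-term lease of the principal facility requires two-thirds of the disinterested directors present (10 − 2 = 8). 2/3 of 8 = 5.33, rounded up to 6, so 6 affirmative votes are needed; 5 voted in favor. Not satisfied.

Invalid — vote requirement not satisfied.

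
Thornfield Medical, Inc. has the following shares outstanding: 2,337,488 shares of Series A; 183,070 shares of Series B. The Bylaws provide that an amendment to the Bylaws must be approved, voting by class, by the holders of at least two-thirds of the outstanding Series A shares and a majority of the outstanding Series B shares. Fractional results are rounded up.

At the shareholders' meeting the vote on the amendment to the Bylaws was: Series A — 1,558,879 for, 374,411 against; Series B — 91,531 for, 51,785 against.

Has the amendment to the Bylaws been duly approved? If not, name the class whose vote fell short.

Not approved — the Series B shares did not give the required vote.

Series A: 2/3 of 2337488 = 1558325.33, rounded up to 1558326; 1,558,326 required, 1,558,879 in favor — approved.
Series B: a majority of 183070 is 91536; 91,536 required, 91,531 in favor — not approved.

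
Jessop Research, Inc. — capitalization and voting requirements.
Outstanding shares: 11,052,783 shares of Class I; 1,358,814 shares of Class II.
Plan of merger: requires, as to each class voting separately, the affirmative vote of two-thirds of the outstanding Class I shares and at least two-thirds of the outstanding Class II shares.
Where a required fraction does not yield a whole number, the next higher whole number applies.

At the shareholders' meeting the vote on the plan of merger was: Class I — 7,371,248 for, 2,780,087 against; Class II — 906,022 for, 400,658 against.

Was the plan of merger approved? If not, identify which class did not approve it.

Approved — every class gave the required vote.

Class I: 2/3 of 11052783 = 7368522; 7,368,522 required, 7,371,248 in favor — approved.
Class II: 2/3 of 1358814 = 905876; 905,876 required, 906,022 in favor — approved.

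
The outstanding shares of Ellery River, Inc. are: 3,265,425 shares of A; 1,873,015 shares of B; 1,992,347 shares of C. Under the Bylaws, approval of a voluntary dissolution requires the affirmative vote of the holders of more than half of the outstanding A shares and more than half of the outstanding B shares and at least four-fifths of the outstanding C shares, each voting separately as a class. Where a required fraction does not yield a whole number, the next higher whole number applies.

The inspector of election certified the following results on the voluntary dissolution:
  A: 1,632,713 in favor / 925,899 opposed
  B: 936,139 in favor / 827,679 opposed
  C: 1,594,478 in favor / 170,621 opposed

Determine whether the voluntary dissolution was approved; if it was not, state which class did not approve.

Not approved — the B shares did not give the required vote.

A: a majority of 3265425 is 1632713; 1,632,713 required, 1,632,713 in favor — approved.
B: a majority of 1873015 is 936508; 936,508 required, 936,139 in favor — not approved.
C: 4/5 of 1992347 = 1593877.60, rounded up to 1593878; 1,593,878 required, 1,594,478 in favor — approved.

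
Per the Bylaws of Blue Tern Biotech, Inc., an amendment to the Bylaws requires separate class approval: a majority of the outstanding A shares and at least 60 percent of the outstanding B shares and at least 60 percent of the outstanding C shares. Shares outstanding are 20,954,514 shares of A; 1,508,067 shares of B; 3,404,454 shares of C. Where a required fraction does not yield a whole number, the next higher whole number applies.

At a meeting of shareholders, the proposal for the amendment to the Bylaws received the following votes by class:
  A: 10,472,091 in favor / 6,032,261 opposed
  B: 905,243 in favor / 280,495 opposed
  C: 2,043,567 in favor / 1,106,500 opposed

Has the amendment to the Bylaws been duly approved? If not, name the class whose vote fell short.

A: a majority of 20954514 is 10477258; 10,477,258 required, 10,472,091 in favor — not approved.
B: 3/5 of 1508067 = 904840.20, rounded up to 904841; 904,841 required, 905,243 in favor — approved.
C: 3/5 of 3404454 = 2042672.40, rounded up to 2042673; 2,042,673 required, 2,043,567 in favor — approved.

Not approved — the A shares did not give the required vote.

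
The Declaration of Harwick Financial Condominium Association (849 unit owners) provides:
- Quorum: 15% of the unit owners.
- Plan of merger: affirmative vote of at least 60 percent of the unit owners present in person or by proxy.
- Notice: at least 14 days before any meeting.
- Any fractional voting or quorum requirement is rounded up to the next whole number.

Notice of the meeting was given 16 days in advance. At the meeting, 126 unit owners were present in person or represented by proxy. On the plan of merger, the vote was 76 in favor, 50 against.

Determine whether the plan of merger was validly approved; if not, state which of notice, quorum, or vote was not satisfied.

Notice: 16 days given; 14 required. Satisfied.
Quorum: 15% of 849 = 127.35, rounded up to 128; 126 present. Not satisfied.
Vote: requires three-fifths of those present (126); 3/5 of 126 = 75.60, rounded up to 76, so 76 needed; 76 in favor. Satisfied.

Invalid — quorum requirement not satisfied.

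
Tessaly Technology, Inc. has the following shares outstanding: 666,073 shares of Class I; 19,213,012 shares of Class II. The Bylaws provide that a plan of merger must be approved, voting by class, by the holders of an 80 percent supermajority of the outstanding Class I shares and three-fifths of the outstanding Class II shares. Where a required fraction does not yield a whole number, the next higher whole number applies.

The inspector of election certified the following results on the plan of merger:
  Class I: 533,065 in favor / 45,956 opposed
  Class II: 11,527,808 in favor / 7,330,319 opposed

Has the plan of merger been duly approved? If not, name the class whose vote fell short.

Approved — every class gave the required vote.

Class I: 4/5 of 666073 = 532858.40, rounded up to 532859; 532,859 required, 533,065 in favor — approved.
Class II: 3/5 of 19213012 = 11527807.20, rounded up to 11527808; 11,527,808 required, 11,527,808 in favor — approved.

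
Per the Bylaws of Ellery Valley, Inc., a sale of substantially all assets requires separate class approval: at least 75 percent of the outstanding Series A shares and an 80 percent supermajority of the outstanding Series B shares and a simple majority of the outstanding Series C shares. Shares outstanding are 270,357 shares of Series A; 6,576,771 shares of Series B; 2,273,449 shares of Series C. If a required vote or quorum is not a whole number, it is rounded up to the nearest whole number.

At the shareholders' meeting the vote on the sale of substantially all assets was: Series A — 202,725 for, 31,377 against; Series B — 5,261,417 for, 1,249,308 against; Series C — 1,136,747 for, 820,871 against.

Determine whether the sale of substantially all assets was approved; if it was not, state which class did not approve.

Not approved — the Series A shares did not give the required vote.

Series A: 3/4 of 270357 = 202767.75, rounded up to 202768; 202,768 required, 202,725 in favor — not approved.
Series B: 4/5 of 6576771 = 5261416.80, rounded up to 5261417; 5,261,417 required, 5,261,417 in favor — approved.
Series C: a majority of 2273449 is 1136725; 1,136,725 required, 1,136,747 in favor — approved.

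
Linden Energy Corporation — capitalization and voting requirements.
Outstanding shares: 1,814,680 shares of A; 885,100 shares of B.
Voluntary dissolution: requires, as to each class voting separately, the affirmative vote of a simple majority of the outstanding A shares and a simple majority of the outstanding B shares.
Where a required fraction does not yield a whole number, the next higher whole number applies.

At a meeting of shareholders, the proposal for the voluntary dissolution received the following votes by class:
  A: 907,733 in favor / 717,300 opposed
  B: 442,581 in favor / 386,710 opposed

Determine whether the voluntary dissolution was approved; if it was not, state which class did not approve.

A: a majority of 1814680 is 907341; 907,341 required, 907,733 in favor — approved.
B: a majority of 885100 is 442551; 442,551 required, 442,581 in favor — approved.

Approved — every class gave the required vote.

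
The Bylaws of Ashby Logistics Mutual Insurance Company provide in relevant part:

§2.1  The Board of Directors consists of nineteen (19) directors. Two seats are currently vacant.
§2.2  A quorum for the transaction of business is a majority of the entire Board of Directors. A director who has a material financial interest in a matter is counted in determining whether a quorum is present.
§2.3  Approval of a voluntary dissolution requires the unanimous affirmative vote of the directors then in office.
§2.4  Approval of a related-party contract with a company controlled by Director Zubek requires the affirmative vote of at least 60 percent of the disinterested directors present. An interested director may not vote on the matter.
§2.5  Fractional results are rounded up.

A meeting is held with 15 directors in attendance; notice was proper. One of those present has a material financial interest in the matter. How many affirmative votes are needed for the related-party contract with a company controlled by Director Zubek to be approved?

9

The related-party contract with a company controlled by Director Zubek requires three-fifths of the disinterested directors present (15 − 1 = 14).
3/5 of 14 = 8.40, rounded up to 9.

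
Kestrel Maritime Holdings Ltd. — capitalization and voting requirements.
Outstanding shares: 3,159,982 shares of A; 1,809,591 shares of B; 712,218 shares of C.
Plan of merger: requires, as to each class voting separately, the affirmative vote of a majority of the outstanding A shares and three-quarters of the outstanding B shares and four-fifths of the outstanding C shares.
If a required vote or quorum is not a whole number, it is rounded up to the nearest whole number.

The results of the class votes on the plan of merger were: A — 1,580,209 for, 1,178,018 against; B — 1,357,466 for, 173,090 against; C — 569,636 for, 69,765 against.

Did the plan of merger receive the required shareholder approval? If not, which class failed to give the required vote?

Not approved — the C shares did not give the required vote.

A: a majority of 3159982 is 1579992; 1,579,992 required, 1,580,209 in favor — approved.
B: 3/4 of 1809591 = 1357193.25, rounded up to 1357194; 1,357,194 required, 1,357,466 in favor — approved.
C: 4/5 of 712218 = 569774.40, rounded up to 569775; 569,775 required, 569,636 in favor — not approved.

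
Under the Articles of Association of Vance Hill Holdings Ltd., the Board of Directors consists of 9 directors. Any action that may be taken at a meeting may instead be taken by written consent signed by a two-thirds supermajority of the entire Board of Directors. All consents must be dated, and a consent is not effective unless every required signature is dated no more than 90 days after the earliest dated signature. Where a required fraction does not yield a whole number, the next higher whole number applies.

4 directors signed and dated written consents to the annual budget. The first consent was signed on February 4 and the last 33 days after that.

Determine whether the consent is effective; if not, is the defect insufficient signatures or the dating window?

Not effective — insufficient signatures.

Signatures required: a two-thirds supermajority of 9 — 2/3 of 9 = 6, so 6 needed; 4 signed. Insufficient.
Dating window: the latest signature is 33 days after the earliest; the limit is 90 days. Within the window.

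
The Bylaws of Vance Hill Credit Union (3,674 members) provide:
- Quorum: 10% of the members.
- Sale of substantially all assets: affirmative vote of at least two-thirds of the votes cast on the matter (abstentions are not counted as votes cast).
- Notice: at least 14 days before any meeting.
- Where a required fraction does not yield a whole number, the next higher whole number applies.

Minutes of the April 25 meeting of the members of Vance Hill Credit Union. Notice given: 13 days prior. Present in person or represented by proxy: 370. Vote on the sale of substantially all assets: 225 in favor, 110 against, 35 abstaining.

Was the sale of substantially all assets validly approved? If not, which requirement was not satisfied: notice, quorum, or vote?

Invalid — notice requirement not satisfied.

Notice: 13 days given; 14 required. Not satisfied.
Quorum: 10% of 3,674 = 367.40, rounded up to 368; 370 present. Satisfied.
Vote: requires two-thirds of the votes cast (370 − 35 abstaining = 335); 2/3 of 335 = 223.33, rounded up to 224, so 224 needed; 225 in favor. Satisfied.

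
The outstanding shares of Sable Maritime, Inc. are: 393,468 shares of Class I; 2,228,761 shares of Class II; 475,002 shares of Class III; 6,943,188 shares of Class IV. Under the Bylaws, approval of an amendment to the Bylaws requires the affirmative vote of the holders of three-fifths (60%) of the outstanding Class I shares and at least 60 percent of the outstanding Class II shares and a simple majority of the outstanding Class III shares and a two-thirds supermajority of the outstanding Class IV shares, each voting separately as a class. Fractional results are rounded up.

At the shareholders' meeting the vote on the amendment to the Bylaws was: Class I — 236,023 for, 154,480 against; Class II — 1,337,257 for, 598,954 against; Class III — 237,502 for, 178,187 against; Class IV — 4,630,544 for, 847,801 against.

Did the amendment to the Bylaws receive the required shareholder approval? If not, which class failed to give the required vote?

Not approved — the Class I shares did not give the required vote.

Class I: 3/5 of 393468 = 236080.80, rounded up to 236081; 236,081 required, 236,023 in favor — not approved.
Class II: 3/5 of 2228761 = 1337256.60, rounded up to 1337257; 1,337,257 required, 1,337,257 in favor — approved.
Class III: a majority of 475002 is 237502; 237,502 required, 237,502 in favor — approved.
Class IV: 2/3 of 6943188 = 4628792; 4,628,792 required, 4,630,544 in favor — approved.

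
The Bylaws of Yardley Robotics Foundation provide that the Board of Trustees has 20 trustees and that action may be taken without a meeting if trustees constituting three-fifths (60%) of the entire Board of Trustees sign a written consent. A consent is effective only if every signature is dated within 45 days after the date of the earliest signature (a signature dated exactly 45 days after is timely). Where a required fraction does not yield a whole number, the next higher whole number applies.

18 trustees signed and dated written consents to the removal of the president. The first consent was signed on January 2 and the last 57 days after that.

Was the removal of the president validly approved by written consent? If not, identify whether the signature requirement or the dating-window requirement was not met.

Signatures required: three-fifths (60%) of 20 — 3/5 of 20 = 12, so 12 needed; 18 signed. Sufficient.
Dating window: the latest signature is 57 days after the earliest; the limit is 45 days. Outside the window.

Not effective — dating-window requirement not satisfied.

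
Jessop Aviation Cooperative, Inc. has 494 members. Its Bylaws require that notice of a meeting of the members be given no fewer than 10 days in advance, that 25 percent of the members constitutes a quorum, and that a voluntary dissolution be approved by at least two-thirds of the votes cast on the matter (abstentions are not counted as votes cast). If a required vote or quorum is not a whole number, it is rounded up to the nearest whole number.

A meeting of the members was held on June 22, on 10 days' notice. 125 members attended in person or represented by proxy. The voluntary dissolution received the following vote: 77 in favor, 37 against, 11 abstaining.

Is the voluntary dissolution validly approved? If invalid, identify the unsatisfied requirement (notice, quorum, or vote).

Notice: 10 days given; 10 required. Satisfied.
Quorum: 25% of 494 = 123.50, rounded up to 124; 125 present. Satisfied.
Vote: requires two-thirds of the votes cast (125 − 11 abstaining = 114); 2/3 of 114 = 76, so 76 needed; 77 in favor. Satisfied.

Valid — all requirements satisfied.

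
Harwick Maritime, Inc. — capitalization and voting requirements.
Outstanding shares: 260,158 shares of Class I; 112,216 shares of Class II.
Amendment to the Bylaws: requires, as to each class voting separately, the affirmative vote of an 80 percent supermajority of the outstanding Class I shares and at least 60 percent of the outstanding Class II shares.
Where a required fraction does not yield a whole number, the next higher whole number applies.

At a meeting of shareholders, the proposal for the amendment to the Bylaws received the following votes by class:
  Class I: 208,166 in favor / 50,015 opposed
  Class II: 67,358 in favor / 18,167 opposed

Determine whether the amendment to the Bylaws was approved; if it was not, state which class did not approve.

Class I: 4/5 of 260158 = 208126.40, rounded up to 208127; 208,127 required, 208,166 in favor — approved.
Class II: 3/5 of 112216 = 67329.60, rounded up to 67330; 67,330 required, 67,358 in favor — approved.

Approved — every class gave the required vote.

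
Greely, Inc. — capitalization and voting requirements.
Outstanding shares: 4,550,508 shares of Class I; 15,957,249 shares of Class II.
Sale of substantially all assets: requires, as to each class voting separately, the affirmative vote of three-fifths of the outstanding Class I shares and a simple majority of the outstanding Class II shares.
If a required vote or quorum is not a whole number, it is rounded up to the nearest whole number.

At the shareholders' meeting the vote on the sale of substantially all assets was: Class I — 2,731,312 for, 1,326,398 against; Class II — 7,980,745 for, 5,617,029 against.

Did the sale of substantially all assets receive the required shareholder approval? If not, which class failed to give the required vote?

Class I: 3/5 of 4550508 = 2730304.80, rounded up to 2730305; 2,730,305 required, 2,731,312 in favor — approved.
Class II: a majority of 15957249 is 7978625; 7,978,625 required, 7,980,745 in favor — approved.

Approved — every class gave the required vote.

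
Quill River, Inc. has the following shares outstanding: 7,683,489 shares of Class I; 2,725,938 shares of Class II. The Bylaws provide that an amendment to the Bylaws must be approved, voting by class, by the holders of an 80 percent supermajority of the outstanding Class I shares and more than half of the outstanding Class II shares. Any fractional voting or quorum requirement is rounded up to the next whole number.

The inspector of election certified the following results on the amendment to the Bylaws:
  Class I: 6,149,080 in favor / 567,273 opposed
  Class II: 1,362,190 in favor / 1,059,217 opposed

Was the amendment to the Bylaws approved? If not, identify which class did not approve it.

Not approved — the Class II shares did not give the required vote.

Class I: 4/5 of 7683489 = 6146791.20, rounded up to 6146792; 6,146,792 required, 6,149,080 in favor — approved.
Class II: a majority of 2725938 is 1362970; 1,362,970 required, 1,362,190 in favor — not approved.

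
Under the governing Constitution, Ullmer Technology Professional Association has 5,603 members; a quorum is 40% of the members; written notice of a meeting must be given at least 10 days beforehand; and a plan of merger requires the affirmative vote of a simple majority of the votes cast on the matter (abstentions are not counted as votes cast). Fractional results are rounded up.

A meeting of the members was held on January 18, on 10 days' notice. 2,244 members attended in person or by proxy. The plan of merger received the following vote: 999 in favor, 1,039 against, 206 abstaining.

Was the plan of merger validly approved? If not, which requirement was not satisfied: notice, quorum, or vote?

Notice: 10 days given; 10 required. Satisfied.
Quorum: 40% of 5,603 = 2,241.20, rounded up to 2,242; 2,244 present. Satisfied.
Vote: requires a majority of the votes cast (2,244 − 206 abstaining = 2,038); a majority of 2038 is 1020, so 1,020 needed; 999 in favor. Not satisfied.

Invalid — vote requirement not satisfied.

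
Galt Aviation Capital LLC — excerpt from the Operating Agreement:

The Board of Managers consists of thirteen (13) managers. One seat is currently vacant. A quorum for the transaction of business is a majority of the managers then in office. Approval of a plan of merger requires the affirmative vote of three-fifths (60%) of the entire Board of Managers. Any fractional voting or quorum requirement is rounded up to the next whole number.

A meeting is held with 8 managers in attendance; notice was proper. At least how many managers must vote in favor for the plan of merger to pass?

The plan of merger requires three-fifths of the entire Board of Managers (13).
3/5 of 13 = 7.80, rounded up to 8.

8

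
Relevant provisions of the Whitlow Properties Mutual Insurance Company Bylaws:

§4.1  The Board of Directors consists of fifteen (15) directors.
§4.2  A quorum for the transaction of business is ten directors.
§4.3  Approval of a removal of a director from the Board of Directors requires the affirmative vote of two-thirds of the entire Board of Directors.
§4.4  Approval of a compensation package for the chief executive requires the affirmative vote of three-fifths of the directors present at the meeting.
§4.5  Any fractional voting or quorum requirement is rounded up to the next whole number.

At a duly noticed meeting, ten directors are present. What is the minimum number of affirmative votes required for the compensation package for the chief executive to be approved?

6

The compensation package for the chief executive requires three-fifths of the directors present (10).
3/5 of 10 = 6.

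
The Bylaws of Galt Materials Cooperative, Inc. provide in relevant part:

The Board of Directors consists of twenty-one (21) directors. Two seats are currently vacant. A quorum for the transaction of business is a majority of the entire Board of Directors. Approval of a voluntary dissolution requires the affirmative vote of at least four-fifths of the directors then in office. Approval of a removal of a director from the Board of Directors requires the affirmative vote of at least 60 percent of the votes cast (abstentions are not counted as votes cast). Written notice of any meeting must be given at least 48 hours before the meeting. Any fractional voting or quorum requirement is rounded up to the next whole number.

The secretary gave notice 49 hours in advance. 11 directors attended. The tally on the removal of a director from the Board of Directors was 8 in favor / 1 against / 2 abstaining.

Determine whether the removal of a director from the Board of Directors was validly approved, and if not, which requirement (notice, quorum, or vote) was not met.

Valid — all requirements satisfied.

Notice: 49 hours given; 48 required (49 ≥ 48). Satisfied.
Quorum: 11 present; quorum is 11. Satisfied.
Vote: the removal of a director from the Board of Directors requires three-fifths of the votes cast (11 present − 2 abstaining = 9). 3/5 of 9 = 5.40, rounded up to 6, so 6 affirmative votes are needed; 8 voted in favor. Satisfied.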